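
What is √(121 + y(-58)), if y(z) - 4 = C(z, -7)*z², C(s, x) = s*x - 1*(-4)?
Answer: √1379365 ≈ 1174.5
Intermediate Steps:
C(s, x) = 4 + s*x (C(s, x) = s*x + 4 = 4 + s*x)
y(z) = 4 + z²*(4 - 7*z) (y(z) = 4 + (4 + z*(-7))*z² = 4 + (4 - 7*z)*z² = 4 + z²*(4 - 7*z))
√(121 + y(-58)) = √(121 + (4 + (-58)²*(4 - 7*(-58)))) = √(121 + (4 + 3364*(4 + 406))) = √(121 + (4 + 3364*410)) = √(121 + (4 + 1379240)) = √(121 + 1379244) = √1379365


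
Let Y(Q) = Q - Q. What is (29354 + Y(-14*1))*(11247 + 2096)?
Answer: 391670422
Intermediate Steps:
Y(Q) = 0
(29354 + Y(-14*1))*(11247 + 2096) = (29354 + 0)*(11247 + 2096) = 29354*13343 = 391670422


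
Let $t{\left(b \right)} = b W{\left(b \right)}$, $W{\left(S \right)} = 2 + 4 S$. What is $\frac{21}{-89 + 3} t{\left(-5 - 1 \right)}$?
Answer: $- \frac{1386}{43} \approx -32.233$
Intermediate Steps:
$t{\left(b \right)} = b \left(2 + 4 b\right)$
$\frac{21}{-89 + 3} t{\left(-5 - 1 \right)} = \frac{21}{-89 + 3} \cdot 2 \left(-5 - 1\right) \left(1 + 2 \left(-5 - 1\right)\right) = \frac{21}{-86} \cdot 2 \left(-6\right) \left(1 + 2 \left(-6\right)\right) = 21 \left(- \frac{1}{86}\right) 2 \left(-6\right) \left(1 - 12\right) = - \frac{21 \cdot 2 \left(-6\right) \left(-11\right)}{86} = \left(- \frac{21}{86}\right) 132 = - \frac{1386}{43}$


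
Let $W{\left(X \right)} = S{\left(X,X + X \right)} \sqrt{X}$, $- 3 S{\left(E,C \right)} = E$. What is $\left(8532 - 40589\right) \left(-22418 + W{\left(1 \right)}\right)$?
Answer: $\frac{2155993535}{3} \approx 7.1866 \cdot 10^{8}$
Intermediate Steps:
$S{\left(E,C \right)} = - \frac{E}{3}$
$W{\left(X \right)} = - \frac{X^{\frac{3}{2}}}{3}$ ($W{\left(X \right)} = - \frac{X}{3} \sqrt{X} = - \frac{X^{\frac{3}{2}}}{3}$)
$\left(8532 - 40589\right) \left(-22418 + W{\left(1 \right)}\right) = \left(8532 - 40589\right) \left(-22418 - \frac{1^{\frac{3}{2}}}{3}\right) = - 32057 \left(-22418 - \frac{1}{3}\right) = \left(-32057\right) \left(- \frac{67255}{3}\right) = \frac{2155993535}{3}$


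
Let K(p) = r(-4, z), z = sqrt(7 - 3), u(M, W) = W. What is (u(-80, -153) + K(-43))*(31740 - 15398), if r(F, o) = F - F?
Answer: -2500326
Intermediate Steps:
z = 2 (z = sqrt(4) = 2)
r(F, o) = 0
K(p) = 0
(u(-80, -153) + K(-43))*(31740 - 15398) = (-153 + 0)*(31740 - 15398) = -153*16342 = -2500326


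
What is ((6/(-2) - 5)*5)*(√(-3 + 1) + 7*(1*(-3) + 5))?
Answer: -560 - 40*I*√2 ≈ -560.0 - 56.569*I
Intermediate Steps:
((6/(-2) - 5)*5)*(√(-3 + 1) + 7*(1*(-3) + 5)) = ((6*(-½) - 5)*5)*(√(-2) + 7*(-3 + 5)) = ((-3 - 5)*5)*(I*√2 + 7*2) = (-8*5)*(I*√2 + 14) = -40*(14 + I*√2) = -560 - 40*I*√2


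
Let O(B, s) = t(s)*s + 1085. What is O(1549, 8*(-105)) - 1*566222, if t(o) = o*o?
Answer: -593269137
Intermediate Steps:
t(o) = o²
O(B, s) = 1085 + s³ (O(B, s) = s²*s + 1085 = s³ + 1085 = 1085 + s³)
O(1549, 8*(-105)) - 1*566222 = (1085 + (8*(-105))³) - 1*566222 = (1085 + (-840)³) - 566222 = (1085 - 592704000) - 566222 = -592702915 - 566222 = -593269137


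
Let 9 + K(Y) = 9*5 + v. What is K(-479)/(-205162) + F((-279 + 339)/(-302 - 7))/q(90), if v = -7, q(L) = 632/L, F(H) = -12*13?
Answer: -360061601/16207798 ≈ -22.215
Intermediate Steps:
F(H) = -156
K(Y) = 29 (K(Y) = -9 + (9*5 - 7) = -9 + (45 - 7) = -9 + 38 = 29)
K(-479)/(-205162) + F((-279 + 339)/(-302 - 7))/q(90) = 29/(-205162) - 156/(632/90) = 29*(-1/205162) - 156/(632*(1/90)) = -29/205162 - 156/316/45 = -29/205162 - 156*45/316 = -29/205162 - 1755/79 = -360061601/16207798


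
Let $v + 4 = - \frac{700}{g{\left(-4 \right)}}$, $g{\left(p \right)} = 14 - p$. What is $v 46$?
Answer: $- \frac{17756}{9} \approx -1972.9$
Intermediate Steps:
$v = - \frac{386}{9}$ ($v = -4 - \frac{700}{14 - -4} = -4 - \frac{700}{14 + 4} = -4 - \frac{700}{18} = -4 - \frac{350}{9} = - \frac{386}{9} \approx -42.889$)
$v 46 = \left(- \frac{386}{9}\right) 46 = - \frac{17756}{9}$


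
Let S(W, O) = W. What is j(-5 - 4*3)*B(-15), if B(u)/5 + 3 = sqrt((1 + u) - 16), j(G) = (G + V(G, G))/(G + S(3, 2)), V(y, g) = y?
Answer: -255/7 + 85*I*sqrt(30)/7 ≈ -36.429 + 66.509*I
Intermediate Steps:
j(G) = 2*G/(3 + G) (j(G) = (G + G)/(G + 3) = (2*G)/(3 + G) = 2*G/(3 + G))
B(u) = -15 + 5*sqrt(-15 + u) (B(u) = -15 + 5*sqrt((1 + u) - 16) = -15 + 5*sqrt(-15 + u))
j(-5 - 4*3)*B(-15) = (2*(-5 - 4*3)/(3 + (-5 - 4*3)))*(-15 + 5*sqrt(-15 - 15)) = (2*(-5 - 12)/(3 + (-5 - 12)))*(-15 + 5*sqrt(-30)) = (2*(-17)/(3 - 17))*(-15 + 5*(I*sqrt(30))) = (2*(-17)/(-14))*(-15 + 5*I*sqrt(30)) = (2*(-17)*(-1/14))*(-15 + 5*I*sqrt(30)) = 17*(-15 + 5*I*sqrt(30))/7 = -255/7 + 85*I*sqrt(30)/7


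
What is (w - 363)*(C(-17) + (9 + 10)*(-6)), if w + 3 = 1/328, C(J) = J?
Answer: 15726157/328 ≈ 47946.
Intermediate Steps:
w = -983/328 (w = -3 + 1/328 = -983/328 ≈ -2.9970)
(w - 363)*(C(-17) + (9 + 10)*(-6)) = (-983/328 - 363)*(-17 + (9 + 10)*(-6)) = -120047*(-17 + 19*(-6))/328 = -120047*(-17 - 114)/328 = -120047/328*(-131) = 15726157/328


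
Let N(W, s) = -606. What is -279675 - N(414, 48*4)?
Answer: -279069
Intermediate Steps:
-279675 - N(414, 48*4) = -279675 - 1*(-606) = -279675 + 606 = -279069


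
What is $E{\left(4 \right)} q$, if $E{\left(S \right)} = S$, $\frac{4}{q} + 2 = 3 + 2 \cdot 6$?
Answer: $\frac{16}{13} \approx 1.2308$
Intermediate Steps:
$q = \frac{4}{13}$ ($q = \frac{4}{-2 + \left(3 + 2 \cdot 6\right)} = \frac{4}{-2 + \left(3 + 12\right)} = \frac{4}{-2 + 15} = \frac{4}{13} \approx 0.30769$)
$E{\left(4 \right)} q = 4 \cdot \frac{4}{13} = \frac{16}{13}$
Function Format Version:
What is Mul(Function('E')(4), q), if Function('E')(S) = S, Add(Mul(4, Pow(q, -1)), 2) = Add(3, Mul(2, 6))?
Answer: Rational(16, 13) ≈ 1.2308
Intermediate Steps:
q = Rational(4, 13) (q = Mul(4, Pow(Add(-2, Add(3, Mul(2, 6))), -1)) = Mul(4, Pow(Add(-2, Add(3, 12)), -1)) = Mul(4, Pow(Add(-2, 15), -1)) = Mul(4, Pow(13, -1)) = Mul(4, Rational(1, 13)) = Rational(4, 13) ≈ 0.30769)
Mul(Function('E')(4), q) = Mul(4, Rational(4, 13)) = Rational(16, 13)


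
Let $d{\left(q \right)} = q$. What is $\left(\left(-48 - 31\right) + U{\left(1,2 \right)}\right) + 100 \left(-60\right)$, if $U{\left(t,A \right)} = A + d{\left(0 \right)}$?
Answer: $-6077$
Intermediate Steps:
$U{\left(t,A \right)} = A$ ($U{\left(t,A \right)} = A + 0 = A$)
$\left(\left(-48 - 31\right) + U{\left(1,2 \right)}\right) + 100 \left(-60\right) = \left(\left(-48 - 31\right) + 2\right) + 100 \left(-60\right) = \left(-79 + 2\right) - 6000 = -77 - 6000 = -6077$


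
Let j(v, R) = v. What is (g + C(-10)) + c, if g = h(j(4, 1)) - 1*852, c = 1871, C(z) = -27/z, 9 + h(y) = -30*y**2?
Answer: 5327/10 ≈ 532.70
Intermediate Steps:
h(y) = -9 - 30*y**2
g = -1341 (g = (-9 - 30*4**2) - 1*852 = (-9 - 30*16) - 852 = (-9 - 480) - 852 = -489 - 852 = -1341)
(g + C(-10)) + c = (-1341 - 27/(-10)) + 1871 = (-1341 - 27*(-1/10)) + 1871 = (-1341 + 27/10) + 1871 = -13383/10 + 1871 = 5327/10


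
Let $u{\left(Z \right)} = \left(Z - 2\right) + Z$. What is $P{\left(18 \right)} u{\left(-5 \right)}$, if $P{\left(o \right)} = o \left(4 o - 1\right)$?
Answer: $-15336$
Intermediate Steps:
$P{\left(o \right)} = o \left(-1 + 4 o\right)$
$u{\left(Z \right)} = -2 + 2 Z$ ($u{\left(Z \right)} = \left(-2 + Z\right) + Z = -2 + 2 Z$)
$P{\left(18 \right)} u{\left(-5 \right)} = 18 \left(-1 + 4 \cdot 18\right) \left(-2 + 2 \left(-5\right)\right) = 18 \left(-1 + 72\right) \left(-2 - 10\right) = 18 \cdot 71 \left(-12\right) = 1278 \left(-12\right) = -15336$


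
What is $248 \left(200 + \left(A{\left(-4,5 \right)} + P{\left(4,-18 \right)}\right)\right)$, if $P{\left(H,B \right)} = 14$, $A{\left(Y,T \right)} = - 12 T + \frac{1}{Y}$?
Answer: $38130$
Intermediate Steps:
$A{\left(Y,T \right)} = \frac{1}{Y} - 12 T$
$248 \left(200 + \left(A{\left(-4,5 \right)} + P{\left(4,-18 \right)}\right)\right) = 248 \left(200 + \left(\left(\frac{1}{-4} - 60\right) + 14\right)\right) = 248 \left(200 + \left(\left(- \frac{1}{4} - 60\right) + 14\right)\right) = 248 \left(200 + \left(- \frac{241}{4} + 14\right)\right) = 248 \left(200 - \frac{185}{4}\right) = 248 \cdot \frac{615}{4} = 38130$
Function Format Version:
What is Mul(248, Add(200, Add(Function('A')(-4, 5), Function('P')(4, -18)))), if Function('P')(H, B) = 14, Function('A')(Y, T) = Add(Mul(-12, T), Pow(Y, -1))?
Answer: 38130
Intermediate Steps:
Function('A')(Y, T) = Add(Pow(Y, -1), Mul(-12, T))
Mul(248, Add(200, Add(Function('A')(-4, 5), Function('P')(4, -18)))) = Mul(248, Add(200, Add(Add(Pow(-4, -1), Mul(-12, 5)), 14))) = Mul(248, Add(200, Add(Add(Rational(-1, 4), -60), 14))) = Mul(248, Add(200, Add(Rational(-241, 4), 14))) = Mul(248, Add(200, Rational(-185, 4))) = Mul(248, Rational(615, 4)) = 38130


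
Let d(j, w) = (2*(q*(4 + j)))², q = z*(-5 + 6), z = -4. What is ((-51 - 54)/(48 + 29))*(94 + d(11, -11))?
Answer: -217410/11 ≈ -19765.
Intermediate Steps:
q = -4 (q = -4*(-5 + 6) = -4*1 = -4)
d(j, w) = (-32 - 8*j)² (d(j, w) = (2*(-4*(4 + j)))² = (2*(-16 - 4*j))² = (-32 - 8*j)²)
((-51 - 54)/(48 + 29))*(94 + d(11, -11)) = ((-51 - 54)/(48 + 29))*(94 + 64*(4 + 11)²) = (-105/77)*(94 + 64*15²) = (-105*1/77)*(94 + 64*225) = -15*(94 + 14400)/11 = -15/11*14494 = -217410/11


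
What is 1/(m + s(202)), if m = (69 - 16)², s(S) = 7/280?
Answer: 40/112361 ≈ 0.00035600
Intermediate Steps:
s(S) = 1/40 (s(S) = 7*(1/280) = 1/40)
m = 2809 (m = 53² = 2809)
1/(m + s(202)) = 1/(2809 + 1/40) = 1/(112361/40) = 40/112361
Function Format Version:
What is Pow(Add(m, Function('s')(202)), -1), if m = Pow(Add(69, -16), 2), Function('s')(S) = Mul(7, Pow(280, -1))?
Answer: Rational(40, 112361) ≈ 0.00035600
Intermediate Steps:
Function('s')(S) = Rational(1, 40) (Function('s')(S) = Mul(7, Rational(1, 280)) = Rational(1, 40))
m = 2809 (m = Pow(53, 2) = 2809)
Pow(Add(m, Function('s')(202)), -1) = Pow(Add(2809, Rational(1, 40)), -1) = Pow(Rational(112361, 40), -1) = Rational(40, 112361)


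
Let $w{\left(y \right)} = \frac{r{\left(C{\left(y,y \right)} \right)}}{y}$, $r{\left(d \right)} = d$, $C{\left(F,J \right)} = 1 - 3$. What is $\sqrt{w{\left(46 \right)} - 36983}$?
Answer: $\frac{i \sqrt{19564030}}{23} \approx 192.31 i$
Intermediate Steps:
$C{\left(F,J \right)} = -2$
$w{\left(y \right)} = - \frac{2}{y}$
$\sqrt{w{\left(46 \right)} - 36983} = \sqrt{- \frac{2}{46} - 36983} = \sqrt{\left(-2\right) \frac{1}{46} - 36983} = \sqrt{- \frac{1}{23} - 36983} = \sqrt{- \frac{850610}{23}} = \frac{i \sqrt{19564030}}{23}$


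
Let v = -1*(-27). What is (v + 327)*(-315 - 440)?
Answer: -267270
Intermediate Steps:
v = 27
(v + 327)*(-315 - 440) = (27 + 327)*(-315 - 440) = 354*(-755) = -267270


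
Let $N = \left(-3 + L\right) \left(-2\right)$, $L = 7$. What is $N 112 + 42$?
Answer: $-854$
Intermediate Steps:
$N = -8$ ($N = \left(-3 + 7\right) \left(-2\right) = 4 \left(-2\right) = -8$)
$N 112 + 42 = \left(-8\right) 112 + 42 = -896 + 42 = -854$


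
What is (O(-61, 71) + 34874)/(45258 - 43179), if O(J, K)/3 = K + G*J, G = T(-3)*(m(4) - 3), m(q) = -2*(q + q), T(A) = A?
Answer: 24656/2079 ≈ 11.860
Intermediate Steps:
m(q) = -4*q
G = 57 (G = -3*(-4*4 - 3) = -3*(-16 - 3) = -3*(-19) = 57)
O(J, K) = 3*K + 171*J (O(J, K) = 3*(K + 57*J) = 3*K + 171*J)
(O(-61, 71) + 34874)/(45258 - 43179) = ((3*71 + 171*(-61)) + 34874)/(45258 - 43179) = ((213 - 10431) + 34874)/2079 = (-10218 + 34874)*(1/2079) = 24656*(1/2079) = 24656/2079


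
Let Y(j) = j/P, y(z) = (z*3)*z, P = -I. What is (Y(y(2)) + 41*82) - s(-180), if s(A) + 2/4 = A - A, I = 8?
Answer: 3361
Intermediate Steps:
s(A) = -½ (s(A) = -½ + (A - A) = -½ + 0 = -½)
P = -8 (P = -1*8 = -8)
y(z) = 3*z² (y(z) = (3*z)*z = 3*z²)
Y(j) = -j/8 (Y(j) = j/(-8) = j*(-⅛) = -j/8)
(Y(y(2)) + 41*82) - s(-180) = (-3*2²/8 + 41*82) - 1*(-½) = (-3*4/8 + 3362) + ½ = (-⅛*12 + 3362) + ½ = (-3/2 + 3362) + ½ = 6721/2 + ½ = 3361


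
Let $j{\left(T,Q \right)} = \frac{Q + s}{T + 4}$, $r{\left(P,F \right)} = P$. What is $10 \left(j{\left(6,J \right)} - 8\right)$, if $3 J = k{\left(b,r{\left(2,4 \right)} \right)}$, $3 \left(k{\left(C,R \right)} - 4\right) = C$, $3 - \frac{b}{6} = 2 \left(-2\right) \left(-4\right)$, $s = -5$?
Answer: $- \frac{277}{3} \approx -92.333$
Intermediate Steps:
$b = -78$ ($b = 18 - 6 \cdot 2 \left(-2\right) \left(-4\right) = 18 - 6 \left(\left(-4\right) \left(-4\right)\right) = 18 - 96 = -78$)
$k{\left(C,R \right)} = 4 + \frac{C}{3}$
$J = - \frac{22}{3}$ ($J = \frac{4 + \frac{1}{3} \left(-78\right)}{3} = \frac{4 - 26}{3} = \frac{1}{3} \left(-22\right) = - \frac{22}{3} \approx -7.3333$)
$j{\left(T,Q \right)} = \frac{-5 + Q}{4 + T}$ ($j{\left(T,Q \right)} = \frac{Q - 5}{T + 4} = \frac{-5 + Q}{4 + T}$)
$10 \left(j{\left(6,J \right)} - 8\right) = 10 \left(\frac{-5 - \frac{22}{3}}{4 + 6} - 8\right) = 10 \left(\frac{1}{10} \left(- \frac{37}{3}\right) - 8\right) = 10 \left(- \frac{37}{30} - 8\right) = 10 \left(- \frac{277}{30}\right) = - \frac{277}{3}$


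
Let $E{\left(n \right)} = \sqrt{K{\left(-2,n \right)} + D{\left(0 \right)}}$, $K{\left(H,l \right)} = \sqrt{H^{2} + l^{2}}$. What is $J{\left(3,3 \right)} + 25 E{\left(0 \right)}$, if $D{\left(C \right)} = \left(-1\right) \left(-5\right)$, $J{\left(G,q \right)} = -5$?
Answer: $-5 + 25 \sqrt{7} \approx 61.144$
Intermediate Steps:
$D{\left(C \right)} = 5$
$E{\left(n \right)} = \sqrt{5 + \sqrt{4 + n^{2}}}$ ($E{\left(n \right)} = \sqrt{\sqrt{\left(-2\right)^{2} + n^{2}} + 5} = \sqrt{\sqrt{4 + n^{2}} + 5} = \sqrt{5 + \sqrt{4 + n^{2}}}$)
$J{\left(3,3 \right)} + 25 E{\left(0 \right)} = -5 + 25 \sqrt{5 + \sqrt{4 + 0^{2}}} = -5 + 25 \sqrt{5 + \sqrt{4 + 0}} = -5 + 25 \sqrt{5 + \sqrt{4}} = -5 + 25 \sqrt{5 + 2} = -5 + 25 \sqrt{7}$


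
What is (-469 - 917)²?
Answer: 1920996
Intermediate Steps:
(-469 - 917)² = (-1386)² = 1920996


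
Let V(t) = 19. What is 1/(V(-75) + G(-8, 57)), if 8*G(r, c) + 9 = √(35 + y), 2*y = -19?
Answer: 2288/40847 - 8*√102/40847 ≈ 0.054036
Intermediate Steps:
y = -19/2 (y = (½)*(-19) = -19/2 ≈ -9.5000)
G(r, c) = -9/8 + √102/16 (G(r, c) = -9/8 + √(35 - 19/2)/8 = -9/8 + √(51/2)/8 = -9/8 + (√102/2)/8 = -9/8 + √102/16)
1/(V(-75) + G(-8, 57)) = 1/(19 + (-9/8 + √102/16)) = 1/(143/8 + √102/16)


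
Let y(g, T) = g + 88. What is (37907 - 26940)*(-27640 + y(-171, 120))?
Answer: -304038141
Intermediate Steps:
y(g, T) = 88 + g
(37907 - 26940)*(-27640 + y(-171, 120)) = (37907 - 26940)*(-27640 + (88 - 171)) = 10967*(-27640 - 83) = 10967*(-27723) = -304038141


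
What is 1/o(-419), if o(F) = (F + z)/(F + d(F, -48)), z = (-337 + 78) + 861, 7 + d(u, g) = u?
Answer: -845/183 ≈ -4.6175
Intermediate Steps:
d(u, g) = -7 + u
z = 602 (z = -259 + 861 = 602)
o(F) = (602 + F)/(-7 + 2*F) (o(F) = (F + 602)/(F + (-7 + F)) = (602 + F)/(-7 + 2*F))
1/o(-419) = 1/((602 - 419)/(-7 + 2*(-419))) = 1/(183/(-7 - 838)) = 1/(183/(-845)) = 1/(-1/845*183) = 1/(-183/845) = -845/183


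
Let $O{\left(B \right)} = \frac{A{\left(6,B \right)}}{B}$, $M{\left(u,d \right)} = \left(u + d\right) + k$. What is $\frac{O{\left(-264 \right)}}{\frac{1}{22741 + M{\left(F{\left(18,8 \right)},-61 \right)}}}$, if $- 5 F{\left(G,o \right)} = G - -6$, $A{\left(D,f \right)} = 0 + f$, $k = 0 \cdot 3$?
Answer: $\frac{113376}{5} \approx 22675.0$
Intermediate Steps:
$k = 0$
$A{\left(D,f \right)} = f$
$F{\left(G,o \right)} = - \frac{6}{5} - \frac{G}{5}$ ($F{\left(G,o \right)} = - \frac{G - -6}{5} = - \frac{G + 6}{5} = - \frac{6 + G}{5} = - \frac{6}{5} - \frac{G}{5}$)
$M{\left(u,d \right)} = d + u$ ($M{\left(u,d \right)} = \left(u + d\right) + 0 = \left(d + u\right) + 0 = d + u$)
$O{\left(B \right)} = 1$ ($O{\left(B \right)} = \frac{B}{B} = 1$)
$\frac{O{\left(-264 \right)}}{\frac{1}{22741 + M{\left(F{\left(18,8 \right)},-61 \right)}}} = 1 \frac{1}{\frac{1}{22741 - \frac{329}{5}}} = 1 \frac{1}{\frac{1}{\frac{113376}{5}}} = 1 \frac{1}{\frac{5}{113376}} = 1 \cdot \frac{113376}{5} = \frac{113376}{5}$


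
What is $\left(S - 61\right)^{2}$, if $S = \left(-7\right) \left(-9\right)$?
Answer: $4$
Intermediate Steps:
$S = 63$
$\left(S - 61\right)^{2} = \left(63 - 61\right)^{2} = 2^{2} = 4$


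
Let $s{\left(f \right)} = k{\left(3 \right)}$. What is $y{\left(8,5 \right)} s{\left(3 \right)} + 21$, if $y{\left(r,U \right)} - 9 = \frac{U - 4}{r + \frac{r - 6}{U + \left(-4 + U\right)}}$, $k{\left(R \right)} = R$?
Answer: $\frac{1209}{25} \approx 48.36$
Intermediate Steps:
$s{\left(f \right)} = 3$
$y{\left(r,U \right)} = 9 + \frac{-4 + U}{r + \frac{-6 + r}{-4 + 2 U}}$ ($y{\left(r,U \right)} = 9 + \frac{U - 4}{r + \frac{r - 6}{U + \left(-4 + U\right)}} = 9 + \frac{-4 + U}{r + \frac{-6 + r}{-4 + 2 U}}$)
$y{\left(8,5 \right)} s{\left(3 \right)} + 21 = \frac{38 - 2 \cdot 5^{2} + 12 \cdot 5 + 27 \cdot 8 - 90 \cdot 8}{6 + 3 \cdot 8 - 10 \cdot 8} \cdot 3 + 21 = \frac{38 - 50 + 60 + 216 - 720}{6 + 24 - 80} \cdot 3 + 21 = \frac{38 - 50 + 60 + 216 - 720}{-50} \cdot 3 + 21 = \left(- \frac{1}{50}\right) \left(-456\right) 3 + 21 = \frac{228}{25} \cdot 3 + 21 = \frac{684}{25} + 21 = \frac{1209}{25}$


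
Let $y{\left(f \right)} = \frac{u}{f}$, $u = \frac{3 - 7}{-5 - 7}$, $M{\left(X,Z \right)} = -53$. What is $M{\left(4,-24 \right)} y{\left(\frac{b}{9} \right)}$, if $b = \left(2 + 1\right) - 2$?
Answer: $-159$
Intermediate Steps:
$b = 1$ ($b = 3 - 2 = 1$)
$u = \frac{1}{3}$ ($u = - \frac{4}{-12} = \left(-4\right) \left(- \frac{1}{12}\right) = \frac{1}{3} \approx 0.33333$)
$y{\left(f \right)} = \frac{1}{3 f}$
$M{\left(4,-24 \right)} y{\left(\frac{b}{9} \right)} = - 53 \frac{1}{3 \cdot 1 \cdot \frac{1}{9}} = - 53 \frac{\frac{1}{\frac{1}{9}}}{3} = - 53 \cdot \frac{1}{3} \cdot 9 = \left(-53\right) 3 = -159$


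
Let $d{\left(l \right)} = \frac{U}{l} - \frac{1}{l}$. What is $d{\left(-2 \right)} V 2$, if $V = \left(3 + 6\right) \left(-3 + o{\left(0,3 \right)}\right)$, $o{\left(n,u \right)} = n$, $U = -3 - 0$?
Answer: $-108$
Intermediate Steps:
$U = -3$ ($U = -3 + 0 = -3$)
$V = -27$ ($V = \left(3 + 6\right) \left(-3 + 0\right) = 9 \left(-3\right) = -27$)
$d{\left(l \right)} = - \frac{4}{l}$ ($d{\left(l \right)} = - \frac{3}{l} - \frac{1}{l} = - \frac{4}{l}$)
$d{\left(-2 \right)} V 2 = - \frac{4}{-2} \left(-27\right) 2 = \left(-4\right) \left(- \frac{1}{2}\right) \left(-27\right) 2 = 2 \left(-27\right) 2 = \left(-54\right) 2 = -108$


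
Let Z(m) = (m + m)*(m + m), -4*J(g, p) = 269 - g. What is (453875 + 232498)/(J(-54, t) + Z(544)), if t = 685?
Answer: 2745492/4734653 ≈ 0.57987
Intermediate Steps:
J(g, p) = -269/4 + g/4 (J(g, p) = -(269 - g)/4 = -269/4 + g/4)
Z(m) = 4*m² (Z(m) = (2*m)*(2*m) = 4*m²)
(453875 + 232498)/(J(-54, t) + Z(544)) = (453875 + 232498)/((-269/4 + (¼)*(-54)) + 4*544²) = 686373/((-269/4 - 27/2) + 4*295936) = 686373/(-323/4 + 1183744) = 686373/(4734653/4) = 686373*(4/4734653) = 2745492/4734653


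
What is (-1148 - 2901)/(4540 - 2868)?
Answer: -4049/1672 ≈ -2.4216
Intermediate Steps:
(-1148 - 2901)/(4540 - 2868) = -4049/1672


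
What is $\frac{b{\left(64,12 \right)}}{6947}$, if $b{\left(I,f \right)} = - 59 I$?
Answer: $- \frac{3776}{6947} \approx -0.54354$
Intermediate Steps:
$\frac{b{\left(64,12 \right)}}{6947} = \frac{\left(-59\right) 64}{6947} = \left(-3776\right) \frac{1}{6947} = - \frac{3776}{6947}$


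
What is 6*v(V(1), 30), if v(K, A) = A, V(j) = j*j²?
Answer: 180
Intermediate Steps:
V(j) = j³
6*v(V(1), 30) = 6*30 = 180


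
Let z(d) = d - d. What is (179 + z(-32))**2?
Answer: 32041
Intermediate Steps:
z(d) = 0
(179 + z(-32))**2 = (179 + 0)**2 = 179**2 = 32041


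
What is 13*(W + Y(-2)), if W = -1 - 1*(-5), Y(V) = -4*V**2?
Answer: -156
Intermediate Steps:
W = 4 (W = -1 + 5 = 4)
13*(W + Y(-2)) = 13*(4 - 4*(-2)**2) = 13*(4 - 4*4) = 13*(4 - 16) = 13*(-12) = -156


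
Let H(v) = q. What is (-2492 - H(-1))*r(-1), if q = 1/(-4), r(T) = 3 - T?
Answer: -9967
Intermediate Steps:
q = -¼ ≈ -0.25000
H(v) = -¼
(-2492 - H(-1))*r(-1) = (-2492 - 1*(-¼))*(3 - 1*(-1)) = (-2492 + ¼)*(3 + 1) = -9967/4*4 = -9967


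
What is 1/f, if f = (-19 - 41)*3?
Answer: -1/180 ≈ -0.0055556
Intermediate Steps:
f = -180 (f = -60*3 = -180)
1/f = 1/(-180) = -1/180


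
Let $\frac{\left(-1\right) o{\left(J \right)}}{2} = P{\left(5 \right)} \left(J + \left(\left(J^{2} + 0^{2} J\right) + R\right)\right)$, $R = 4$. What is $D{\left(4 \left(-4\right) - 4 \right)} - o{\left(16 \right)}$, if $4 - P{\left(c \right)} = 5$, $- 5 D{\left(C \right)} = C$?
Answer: $-548$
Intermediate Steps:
$D{\left(C \right)} = - \frac{C}{5}$
$P{\left(c \right)} = -1$ ($P{\left(c \right)} = 4 - 5 = -1$)
$o{\left(J \right)} = 8 + 2 J + 2 J^{2}$ ($o{\left(J \right)} = - 2 \left(- (J + \left(\left(J^{2} + 0^{2} J\right) + 4\right))\right) = - 2 \left(- (J + \left(\left(J^{2} + 0 J\right) + 4\right))\right) = - 2 \left(- (J + \left(\left(J^{2} + 0\right) + 4\right))\right) = - 2 \left(- (J + \left(J^{2} + 4\right))\right) = - 2 \left(- (J + \left(4 + J^{2}\right))\right) = - 2 \left(- (4 + J + J^{2})\right) = - 2 \left(-4 - J - J^{2}\right) = 8 + 2 J + 2 J^{2}$)
$D{\left(4 \left(-4\right) - 4 \right)} - o{\left(16 \right)} = - \frac{4 \left(-4\right) - 4}{5} - \left(8 + 2 \cdot 16 + 2 \cdot 16^{2}\right) = - \frac{-16 - 4}{5} - \left(8 + 32 + 2 \cdot 256\right) = \left(- \frac{1}{5}\right) \left(-20\right) - \left(8 + 32 + 512\right) = 4 - 552 = -548$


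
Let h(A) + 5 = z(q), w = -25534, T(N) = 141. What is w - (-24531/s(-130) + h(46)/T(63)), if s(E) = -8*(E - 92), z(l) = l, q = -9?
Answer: -57573319/2256 ≈ -25520.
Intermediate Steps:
h(A) = -14 (h(A) = -5 - 9 = -14)
s(E) = 736 - 8*E (s(E) = -8*(-92 + E) = 736 - 8*E)
w - (-24531/s(-130) + h(46)/T(63)) = -25534 - (-24531/(736 - 8*(-130)) - 14/141) = -25534 - (-24531/(736 + 1040) - 14*1/141) = -25534 - (-24531/1776 - 14/141) = -25534 - (-24531*1/1776 - 14/141) = -25534 - (-221/16 - 14/141) = -25534 - 1*(-31385/2256) = -25534 + 31385/2256 = -57573319/2256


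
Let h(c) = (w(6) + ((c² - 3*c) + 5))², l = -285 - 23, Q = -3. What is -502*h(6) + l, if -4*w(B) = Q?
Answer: -2267739/8 ≈ -2.8347e+5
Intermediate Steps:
w(B) = ¾ (w(B) = -¼*(-3) = ¾)
l = -308
h(c) = (23/4 + c² - 3*c)² (h(c) = (¾ + ((c² - 3*c) + 5))² = (¾ + (5 + c² - 3*c))² = (23/4 + c² - 3*c)²)
-502*h(6) + l = -251*(23 - 12*6 + 4*6²)²/8 - 308 = -251*(23 - 72 + 4*36)²/8 - 308 = -251*(23 - 72 + 144)²/8 - 308 = -251*95²/8 - 308 = -251*9025/8 - 308 = -502*9025/16 - 308 = -2265275/8 - 308 = -2267739/8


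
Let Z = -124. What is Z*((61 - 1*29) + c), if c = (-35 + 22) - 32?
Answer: 1612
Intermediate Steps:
c = -45 (c = -13 - 32 = -45)
Z*((61 - 1*29) + c) = -124*((61 - 1*29) - 45) = -124*((61 - 29) - 45) = -124*(32 - 45) = -124*(-13) = 1612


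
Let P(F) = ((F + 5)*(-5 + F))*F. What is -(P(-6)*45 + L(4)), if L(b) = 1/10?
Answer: 29699/10 ≈ 2969.9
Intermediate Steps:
P(F) = F*(-5 + F)*(5 + F) (P(F) = ((5 + F)*(-5 + F))*F = ((-5 + F)*(5 + F))*F = F*(-5 + F)*(5 + F))
L(b) = ⅒
-(P(-6)*45 + L(4)) = -(-6*(-25 + (-6)²)*45 + ⅒) = -(-6*(-25 + 36)*45 + ⅒) = -(-6*11*45 + ⅒) = -(-66*45 + ⅒) = -(-2970 + ⅒) = -1*(-29699/10) = 29699/10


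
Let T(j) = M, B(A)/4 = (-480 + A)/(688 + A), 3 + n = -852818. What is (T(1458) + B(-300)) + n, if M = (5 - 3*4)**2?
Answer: -82719664/97 ≈ -8.5278e+5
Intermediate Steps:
n = -852821 (n = -3 - 852818 = -852821)
B(A) = 4*(-480 + A)/(688 + A) (B(A) = 4*((-480 + A)/(688 + A)) = 4*(-480 + A)/(688 + A))
M = 49 (M = (5 - 12)**2 = (-7)**2 = 49)
T(j) = 49
(T(1458) + B(-300)) + n = (49 + 4*(-480 - 300)/(688 - 300)) - 852821 = (49 + 4*(-780)/388) - 852821 = (49 + 4*(1/388)*(-780)) - 852821 = (49 - 780/97) - 852821 = 3973/97 - 852821 = -82719664/97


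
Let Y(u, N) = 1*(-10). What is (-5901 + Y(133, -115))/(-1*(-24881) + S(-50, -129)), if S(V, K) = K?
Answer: -5911/24752 ≈ -0.23881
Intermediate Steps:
Y(u, N) = -10
(-5901 + Y(133, -115))/(-1*(-24881) + S(-50, -129)) = (-5901 - 10)/(-1*(-24881) - 129) = -5911/(24881 - 129) = -5911/24752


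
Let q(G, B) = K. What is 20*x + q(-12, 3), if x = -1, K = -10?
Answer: -30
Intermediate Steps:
q(G, B) = -10
20*x + q(-12, 3) = 20*(-1) - 10 = -20 - 10 = -30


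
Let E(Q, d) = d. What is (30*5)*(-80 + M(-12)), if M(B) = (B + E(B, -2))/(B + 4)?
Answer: -23475/2 ≈ -11738.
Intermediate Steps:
M(B) = (-2 + B)/(4 + B) (M(B) = (B - 2)/(B + 4) = (-2 + B)/(4 + B))
(30*5)*(-80 + M(-12)) = (30*5)*(-80 + (-2 - 12)/(4 - 12)) = 150*(-80 - 14/(-8)) = 150*(-80 - 1/8*(-14)) = 150*(-80 + 7/4) = 150*(-313/4) = -23475/2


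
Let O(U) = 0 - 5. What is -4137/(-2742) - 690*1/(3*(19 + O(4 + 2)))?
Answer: -95457/6398 ≈ -14.920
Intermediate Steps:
O(U) = -5
-4137/(-2742) - 690*1/(3*(19 + O(4 + 2))) = -4137/(-2742) - 690*1/(3*(19 - 5)) = -4137*(-1/2742) - 690/((-(-3)*14)) = 1379/914 - 690/((-1*(-42))) = 1379/914 - 690/42 = 1379/914 - 690*1/42 = 1379/914 - 115/7 = -95457/6398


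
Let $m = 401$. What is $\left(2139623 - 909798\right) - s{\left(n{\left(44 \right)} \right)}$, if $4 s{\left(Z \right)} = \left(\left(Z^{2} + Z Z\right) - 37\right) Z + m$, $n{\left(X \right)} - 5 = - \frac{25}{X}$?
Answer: $\frac{209505315453}{170368} \approx 1.2297 \cdot 10^{6}$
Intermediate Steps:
$n{\left(X \right)} = 5 - \frac{25}{X}$
$s{\left(Z \right)} = \frac{401}{4} + \frac{Z \left(-37 + 2 Z^{2}\right)}{4}$ ($s{\left(Z \right)} = \frac{\left(\left(Z^{2} + Z Z\right) - 37\right) Z + 401}{4} = \frac{\left(\left(Z^{2} + Z^{2}\right) - 37\right) Z + 401}{4} = \frac{\left(2 Z^{2} - 37\right) Z + 401}{4} = \frac{\left(-37 + 2 Z^{2}\right) Z + 401}{4} = \frac{Z \left(-37 + 2 Z^{2}\right) + 401}{4} = \frac{401 + Z \left(-37 + 2 Z^{2}\right)}{4} = \frac{401}{4} + \frac{Z \left(-37 + 2 Z^{2}\right)}{4}$)
$\left(2139623 - 909798\right) - s{\left(n{\left(44 \right)} \right)} = \left(2139623 - 909798\right) - \left(\frac{401}{4} + \frac{\left(5 - \frac{25}{44}\right)^{3}}{2} - \frac{37 \left(5 - \frac{25}{44}\right)}{4}\right) = 1229825 - \left(\frac{401}{4} + \frac{\left(5 - \frac{25}{44}\right)^{3}}{2} - \frac{37 \left(5 - \frac{25}{44}\right)}{4}\right) = 1229825 - \left(\frac{401}{4} + \frac{\left(\frac{195}{44}\right)^{3}}{2} - \frac{7215}{176}\right) = 1229825 - \left(\frac{401}{4} + \frac{1}{2} \cdot \frac{7414875}{85184} - \frac{7215}{176}\right) = 1229825 - \left(\frac{401}{4} + \frac{7414875}{170368} - \frac{7215}{176}\right) = 1229825 - \frac{17510147}{170368} = \frac{209505315453}{170368}$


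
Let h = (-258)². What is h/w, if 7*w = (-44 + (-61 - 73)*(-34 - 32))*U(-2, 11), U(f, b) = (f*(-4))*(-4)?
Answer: -116487/70400 ≈ -1.6546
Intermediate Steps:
h = 66564
U(f, b) = 16*f (U(f, b) = -4*f*(-4) = 16*f)
w = -281600/7 (w = ((-44 + (-61 - 73)*(-34 - 32))*(16*(-2)))/7 = ((-44 - 134*(-66))*(-32))/7 = ((-44 + 8844)*(-32))/7 = (8800*(-32))/7 = (⅐)*(-281600) = -281600/7 ≈ -40229.)
h/w = 66564/(-281600/7) = 66564*(-7/281600) = -116487/70400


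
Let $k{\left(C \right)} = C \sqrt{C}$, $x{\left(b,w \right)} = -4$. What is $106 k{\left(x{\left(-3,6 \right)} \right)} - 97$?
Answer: $-97 - 848 i \approx -97.0 - 848.0 i$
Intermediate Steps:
$k{\left(C \right)} = C^{\frac{3}{2}}$
$106 k{\left(x{\left(-3,6 \right)} \right)} - 97 = 106 \left(-4\right)^{\frac{3}{2}} - 97 = 106 \left(- 8 i\right) - 97 = - 848 i - 97 = -97 - 848 i$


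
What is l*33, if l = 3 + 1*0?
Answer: 99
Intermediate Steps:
l = 3 (l = 3 + 0 = 3)
l*33 = 3*33 = 99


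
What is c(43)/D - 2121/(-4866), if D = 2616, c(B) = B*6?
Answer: 188999/353596 ≈ 0.53451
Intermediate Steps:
c(B) = 6*B
c(43)/D - 2121/(-4866) = (6*43)/2616 - 2121/(-4866) = 258*(1/2616) - 2121*(-1/4866) = 43/436 + 707/1622 = 188999/353596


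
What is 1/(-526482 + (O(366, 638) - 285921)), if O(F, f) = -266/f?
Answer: -319/259156690 ≈ -1.2309e-6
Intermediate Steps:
1/(-526482 + (O(366, 638) - 285921)) = 1/(-526482 + (-266/638 - 285921)) = 1/(-526482 + (-266*1/638 - 285921)) = 1/(-526482 + (-133/319 - 285921)) = 1/(-526482 - 91208932/319) = 1/(-259156690/319) = -319/259156690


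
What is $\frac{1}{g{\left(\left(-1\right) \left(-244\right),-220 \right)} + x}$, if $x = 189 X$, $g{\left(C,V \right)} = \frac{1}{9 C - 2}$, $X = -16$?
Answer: $- \frac{2194}{6634655} \approx -0.00033069$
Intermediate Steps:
$g{\left(C,V \right)} = \frac{1}{-2 + 9 C}$
$x = -3024$ ($x = 189 \left(-16\right) = -3024$)
$\frac{1}{g{\left(\left(-1\right) \left(-244\right),-220 \right)} + x} = \frac{1}{\frac{1}{-2 + 9 \left(\left(-1\right) \left(-244\right)\right)} - 3024} = \frac{1}{\frac{1}{-2 + 9 \cdot 244} - 3024} = \frac{1}{\frac{1}{-2 + 2196} - 3024} = \frac{1}{\frac{1}{2194} - 3024} = \frac{1}{- \frac{6634655}{2194}} = - \frac{2194}{6634655}$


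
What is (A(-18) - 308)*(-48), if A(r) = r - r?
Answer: 14784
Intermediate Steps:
A(r) = 0
(A(-18) - 308)*(-48) = (0 - 308)*(-48) = -308*(-48) = 14784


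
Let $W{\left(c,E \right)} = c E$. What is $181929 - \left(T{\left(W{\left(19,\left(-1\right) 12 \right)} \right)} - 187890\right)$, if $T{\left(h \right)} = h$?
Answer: $370047$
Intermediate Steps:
$W{\left(c,E \right)} = E c$
$181929 - \left(T{\left(W{\left(19,\left(-1\right) 12 \right)} \right)} - 187890\right) = 181929 - \left(\left(-1\right) 12 \cdot 19 - 187890\right) = 181929 - \left(\left(-12\right) 19 - 187890\right) = 181929 - \left(-228 - 187890\right) = 181929 - -188118 = 181929 + 188118 = 370047$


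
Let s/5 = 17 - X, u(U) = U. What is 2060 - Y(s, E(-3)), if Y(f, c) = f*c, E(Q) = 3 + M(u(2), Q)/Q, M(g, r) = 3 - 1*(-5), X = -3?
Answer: 6080/3 ≈ 2026.7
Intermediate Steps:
M(g, r) = 8 (M(g, r) = 3 + 5 = 8)
s = 100 (s = 5*(17 - 1*(-3)) = 5*(17 + 3) = 5*20 = 100)
E(Q) = 3 + 8/Q
Y(f, c) = c*f
2060 - Y(s, E(-3)) = 2060 - (3 + 8/(-3))*100 = 2060 - (3 + 8*(-⅓))*100 = 2060 - (3 - 8/3)*100 = 2060 - 100/3 = 6080/3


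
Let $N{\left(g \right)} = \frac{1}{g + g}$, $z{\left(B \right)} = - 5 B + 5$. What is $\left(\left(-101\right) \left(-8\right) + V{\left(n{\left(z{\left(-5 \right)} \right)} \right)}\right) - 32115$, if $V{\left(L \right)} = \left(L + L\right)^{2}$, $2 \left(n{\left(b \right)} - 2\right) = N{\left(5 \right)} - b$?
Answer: $- \frac{3063619}{100} \approx -30636.0$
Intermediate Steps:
$z{\left(B \right)} = 5 - 5 B$
$N{\left(g \right)} = \frac{1}{2 g}$
$n{\left(b \right)} = \frac{41}{20} - \frac{b}{2}$ ($n{\left(b \right)} = 2 + \frac{\frac{1}{2 \cdot 5} - b}{2} = 2 + \frac{\frac{1}{2} \cdot \frac{1}{5} - b}{2} = 2 + \frac{\frac{1}{10} - b}{2} = 2 - \left(- \frac{1}{20} + \frac{b}{2}\right) = \frac{41}{20} - \frac{b}{2}$)
$V{\left(L \right)} = 4 L^{2}$ ($V{\left(L \right)} = \left(2 L\right)^{2} = 4 L^{2}$)
$\left(\left(-101\right) \left(-8\right) + V{\left(n{\left(z{\left(-5 \right)} \right)} \right)}\right) - 32115 = \left(\left(-101\right) \left(-8\right) + 4 \left(\frac{41}{20} - \frac{5 - -25}{2}\right)^{2}\right) - 32115 = \left(808 + 4 \left(\frac{41}{20} - \frac{5 + 25}{2}\right)^{2}\right) - 32115 = \left(808 + 4 \left(\frac{41}{20} - 15\right)^{2}\right) - 32115 = \left(808 + 4 \left(- \frac{259}{20}\right)^{2}\right) - 32115 = \left(808 + 4 \cdot \frac{67081}{400}\right) - 32115 = \left(808 + \frac{67081}{100}\right) - 32115 = \frac{147881}{100} - 32115 = - \frac{3063619}{100}$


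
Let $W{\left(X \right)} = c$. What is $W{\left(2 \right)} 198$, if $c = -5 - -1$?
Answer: $-792$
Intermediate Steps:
$c = -4$ ($c = -5 + 1 = -4$)
$W{\left(X \right)} = -4$
$W{\left(2 \right)} 198 = \left(-4\right) 198 = -792$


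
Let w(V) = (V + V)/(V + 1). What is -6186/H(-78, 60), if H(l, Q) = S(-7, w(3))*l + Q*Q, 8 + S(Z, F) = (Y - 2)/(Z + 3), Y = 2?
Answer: -1031/704 ≈ -1.4645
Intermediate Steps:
w(V) = 2*V/(1 + V) (w(V) = (2*V)/(1 + V) = 2*V/(1 + V))
S(Z, F) = -8 (S(Z, F) = -8 + (2 - 2)/(Z + 3) = -8 + 0/(3 + Z) = -8 + 0 = -8)
H(l, Q) = Q² - 8*l (H(l, Q) = -8*l + Q*Q = -8*l + Q² = Q² - 8*l)
-6186/H(-78, 60) = -6186/(60² - 8*(-78)) = -6186/(3600 + 624) = -6186/4224 = -6186*1/4224 = -1031/704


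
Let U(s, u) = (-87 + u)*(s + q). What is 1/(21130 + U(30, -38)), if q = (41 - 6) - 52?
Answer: 1/19505 ≈ 5.1269e-5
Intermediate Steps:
q = -17 (q = 35 - 52 = -17)
U(s, u) = (-87 + u)*(-17 + s) (U(s, u) = (-87 + u)*(s - 17) = (-87 + u)*(-17 + s))
1/(21130 + U(30, -38)) = 1/(21130 + (1479 - 87*30 - 17*(-38) + 30*(-38))) = 1/(21130 + (1479 - 2610 + 646 - 1140)) = 1/(21130 - 1625) = 1/19505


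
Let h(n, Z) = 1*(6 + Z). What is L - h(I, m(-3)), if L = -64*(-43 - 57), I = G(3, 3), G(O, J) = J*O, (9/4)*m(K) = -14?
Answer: 57602/9 ≈ 6400.2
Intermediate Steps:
m(K) = -56/9 (m(K) = (4/9)*(-14) = -56/9)
I = 9 (I = 3*3 = 9)
h(n, Z) = 6 + Z
L = 6400 (L = -64*(-100) = 6400)
L - h(I, m(-3)) = 6400 - (6 - 56/9) = 6400 - 1*(-2/9) = 6400 + 2/9 = 57602/9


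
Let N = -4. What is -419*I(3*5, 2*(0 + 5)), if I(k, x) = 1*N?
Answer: 1676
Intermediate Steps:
I(k, x) = -4 (I(k, x) = 1*(-4) = -4)
-419*I(3*5, 2*(0 + 5)) = -419*(-4) = 1676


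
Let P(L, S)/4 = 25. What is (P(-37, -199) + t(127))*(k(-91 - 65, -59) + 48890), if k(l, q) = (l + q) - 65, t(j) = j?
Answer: 11034470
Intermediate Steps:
P(L, S) = 100 (P(L, S) = 4*25 = 100)
k(l, q) = -65 + l + q
(P(-37, -199) + t(127))*(k(-91 - 65, -59) + 48890) = (100 + 127)*((-65 + (-91 - 65) - 59) + 48890) = 227*((-65 - 156 - 59) + 48890) = 227*(-280 + 48890) = 227*48610 = 11034470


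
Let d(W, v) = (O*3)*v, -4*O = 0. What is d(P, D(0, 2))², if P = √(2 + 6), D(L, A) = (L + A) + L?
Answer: 0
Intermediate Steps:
O = 0 (O = -¼*0 = 0)
D(L, A) = A + 2*L (D(L, A) = (A + L) + L = A + 2*L)
P = 2*√2 (P = √8 = 2*√2 ≈ 2.8284)
d(W, v) = 0 (d(W, v) = (0*3)*v = 0*v = 0)
d(P, D(0, 2))² = 0² = 0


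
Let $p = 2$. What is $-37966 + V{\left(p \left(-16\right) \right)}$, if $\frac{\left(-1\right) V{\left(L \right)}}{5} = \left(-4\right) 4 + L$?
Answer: $-37726$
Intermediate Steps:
$V{\left(L \right)} = 80 - 5 L$ ($V{\left(L \right)} = - 5 \left(\left(-4\right) 4 + L\right) = - 5 \left(-16 + L\right) = 80 - 5 L$)
$-37966 + V{\left(p \left(-16\right) \right)} = -37966 - \left(-80 + 5 \cdot 2 \left(-16\right)\right) = -37966 + \left(80 - -160\right) = -37966 + \left(80 + 160\right) = -37966 + 240 = -37726$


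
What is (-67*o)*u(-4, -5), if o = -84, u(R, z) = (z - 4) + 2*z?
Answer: -106932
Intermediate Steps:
u(R, z) = -4 + 3*z (u(R, z) = (-4 + z) + 2*z = -4 + 3*z)
(-67*o)*u(-4, -5) = (-67*(-84))*(-4 + 3*(-5)) = 5628*(-4 - 15) = 5628*(-19) = -106932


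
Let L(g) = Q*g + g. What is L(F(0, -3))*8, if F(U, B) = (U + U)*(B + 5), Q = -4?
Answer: 0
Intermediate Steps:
F(U, B) = 2*U*(5 + B) (F(U, B) = (2*U)*(5 + B) = 2*U*(5 + B))
L(g) = -3*g (L(g) = -4*g + g = -3*g)
L(F(0, -3))*8 = -6*0*(5 - 3)*8 = -6*0*2*8 = -3*0*8 = 0*8 = 0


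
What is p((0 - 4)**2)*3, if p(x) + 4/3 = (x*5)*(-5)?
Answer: -1204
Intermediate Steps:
p(x) = -4/3 - 25*x (p(x) = -4/3 + (x*5)*(-5) = -4/3 + (5*x)*(-5) = -4/3 - 25*x)
p((0 - 4)**2)*3 = (-4/3 - 25*(0 - 4)**2)*3 = (-4/3 - 25*(-4)**2)*3 = (-4/3 - 25*16)*3 = (-4/3 - 400)*3 = -1204/3*3 = -1204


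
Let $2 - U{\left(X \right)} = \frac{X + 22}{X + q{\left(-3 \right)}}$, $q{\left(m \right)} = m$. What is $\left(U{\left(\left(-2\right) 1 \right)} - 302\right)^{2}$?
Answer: $87616$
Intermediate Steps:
$U{\left(X \right)} = 2 - \frac{22 + X}{-3 + X}$ ($U{\left(X \right)} = 2 - \frac{X + 22}{X - 3} = 2 - \frac{22 + X}{-3 + X}$)
$\left(U{\left(\left(-2\right) 1 \right)} - 302\right)^{2} = \left(\frac{-28 - 2}{-3 - 2} - 302\right)^{2} = \left(\frac{1}{-5} \left(-30\right) - 302\right)^{2} = \left(\left(- \frac{1}{5}\right) \left(-30\right) - 302\right)^{2} = \left(6 - 302\right)^{2} = \left(-296\right)^{2} = 87616$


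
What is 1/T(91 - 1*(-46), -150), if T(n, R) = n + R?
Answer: -1/13 ≈ -0.076923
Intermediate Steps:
T(n, R) = R + n
1/T(91 - 1*(-46), -150) = 1/(-150 + (91 - 1*(-46))) = 1/(-150 + (91 + 46)) = 1/(-150 + 137) = 1/(-13) = -1/13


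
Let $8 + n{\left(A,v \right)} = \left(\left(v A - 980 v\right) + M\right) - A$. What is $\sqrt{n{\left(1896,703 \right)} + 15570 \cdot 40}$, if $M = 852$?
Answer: $4 \sqrt{79106} \approx 1125.0$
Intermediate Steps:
$n{\left(A,v \right)} = 844 - A - 980 v + A v$ ($n{\left(A,v \right)} = -8 - \left(-852 + A + 980 v - v A\right) = -8 - \left(-852 + A + 980 v - A v\right) = -8 + \left(852 - A - 980 v + A v\right) = 844 - A - 980 v + A v$)
$\sqrt{n{\left(1896,703 \right)} + 15570 \cdot 40} = \sqrt{\left(844 - 1896 - 688940 + 1896 \cdot 703\right) + 15570 \cdot 40} = \sqrt{\left(844 - 1896 - 688940 + 1332888\right) + 622800} = \sqrt{642896 + 622800} = \sqrt{1265696} = 4 \sqrt{79106}$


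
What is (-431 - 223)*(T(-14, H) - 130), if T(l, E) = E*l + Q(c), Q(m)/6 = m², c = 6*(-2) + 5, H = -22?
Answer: -308688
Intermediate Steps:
c = -7 (c = -12 + 5 = -7)
Q(m) = 6*m²
T(l, E) = 294 + E*l (T(l, E) = E*l + 6*(-7)² = E*l + 6*49 = E*l + 294 = 294 + E*l)
(-431 - 223)*(T(-14, H) - 130) = (-431 - 223)*((294 - 22*(-14)) - 130) = -654*((294 + 308) - 130) = -654*(602 - 130) = -654*472 = -308688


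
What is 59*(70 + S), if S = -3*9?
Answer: 2537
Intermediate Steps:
S = -27
59*(70 + S) = 59*(70 - 27) = 59*43 = 2537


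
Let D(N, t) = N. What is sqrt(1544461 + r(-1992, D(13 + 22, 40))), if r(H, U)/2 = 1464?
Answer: sqrt(1547389) ≈ 1243.9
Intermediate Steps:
r(H, U) = 2928 (r(H, U) = 2*1464 = 2928)
sqrt(1544461 + r(-1992, D(13 + 22, 40))) = sqrt(1544461 + 2928) = sqrt(1547389)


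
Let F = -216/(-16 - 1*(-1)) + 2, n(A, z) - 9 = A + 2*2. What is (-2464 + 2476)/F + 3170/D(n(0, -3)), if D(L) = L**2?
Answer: 135040/6929 ≈ 19.489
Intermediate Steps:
n(A, z) = 13 + A (n(A, z) = 9 + (A + 2*2) = 9 + (A + 4) = 9 + (4 + A) = 13 + A)
F = 82/5 (F = -216/(-16 + 1) + 2 = -216/(-15) + 2 = -216*(-1)/15 + 2 = -9*(-8/5) + 2 = 72/5 + 2 = 82/5 ≈ 16.400)
(-2464 + 2476)/F + 3170/D(n(0, -3)) = (-2464 + 2476)/(82/5) + 3170/((13 + 0)**2) = 12*(5/82) + 3170/(13**2) = 30/41 + 3170/169 = 135040/6929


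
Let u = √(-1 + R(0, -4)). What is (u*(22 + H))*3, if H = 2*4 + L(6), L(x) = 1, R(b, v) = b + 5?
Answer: 186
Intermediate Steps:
R(b, v) = 5 + b
u = 2 (u = √(-1 + (5 + 0)) = √(-1 + 5) = √4 = 2)
H = 9 (H = 2*4 + 1 = 8 + 1 = 9)
(u*(22 + H))*3 = (2*(22 + 9))*3 = (2*31)*3 = 62*3 = 186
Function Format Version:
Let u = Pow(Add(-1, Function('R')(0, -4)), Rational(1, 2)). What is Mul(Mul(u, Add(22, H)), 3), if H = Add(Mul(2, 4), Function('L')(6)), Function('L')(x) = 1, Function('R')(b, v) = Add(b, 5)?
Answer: 186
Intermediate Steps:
Function('R')(b, v) = Add(5, b)
u = 2 (u = Pow(Add(-1, Add(5, 0)), Rational(1, 2)) = Pow(Add(-1, 5), Rational(1, 2)) = Pow(4, Rational(1, 2)) = 2)
H = 9 (H = Add(Mul(2, 4), 1) = Add(8, 1) = 9)
Mul(Mul(u, Add(22, H)), 3) = Mul(Mul(2, Add(22, 9)), 3) = Mul(Mul(2, 31), 3) = Mul(62, 3) = 186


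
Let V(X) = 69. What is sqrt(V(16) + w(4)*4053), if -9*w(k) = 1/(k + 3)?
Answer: sqrt(42)/3 ≈ 2.1602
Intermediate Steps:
w(k) = -1/(9*(3 + k)) (w(k) = -1/(9*(k + 3)) = -1/(9*(3 + k)))
sqrt(V(16) + w(4)*4053) = sqrt(69 - 1/(27 + 9*4)*4053) = sqrt(69 - 1/(27 + 36)*4053) = sqrt(69 - 1/63*4053) = sqrt(69 - 193/3) = sqrt(14/3) = sqrt(42)/3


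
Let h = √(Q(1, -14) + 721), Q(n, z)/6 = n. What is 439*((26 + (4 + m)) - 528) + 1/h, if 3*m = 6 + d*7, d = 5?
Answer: -637867/3 + √727/727 ≈ -2.1262e+5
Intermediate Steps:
Q(n, z) = 6*n
m = 41/3 (m = (6 + 5*7)/3 = (6 + 35)/3 = (⅓)*41 = 41/3 ≈ 13.667)
h = √727 (h = √(6*1 + 721) = √(6 + 721) = √727 ≈ 26.963)
439*((26 + (4 + m)) - 528) + 1/h = 439*((26 + (4 + 41/3)) - 528) + 1/(√727) = 439*((26 + 53/3) - 528) + √727/727 = 439*(131/3 - 528) + √727/727 = 439*(-1453/3) + √727/727 = -637867/3 + √727/727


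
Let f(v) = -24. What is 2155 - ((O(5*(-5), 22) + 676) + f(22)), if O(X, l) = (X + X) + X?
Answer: 1578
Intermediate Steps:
O(X, l) = 3*X (O(X, l) = 2*X + X = 3*X)
2155 - ((O(5*(-5), 22) + 676) + f(22)) = 2155 - ((3*(5*(-5)) + 676) - 24) = 2155 - ((3*(-25) + 676) - 24) = 2155 - ((-75 + 676) - 24) = 2155 - (601 - 24) = 2155 - 1*577 = 2155 - 577 = 1578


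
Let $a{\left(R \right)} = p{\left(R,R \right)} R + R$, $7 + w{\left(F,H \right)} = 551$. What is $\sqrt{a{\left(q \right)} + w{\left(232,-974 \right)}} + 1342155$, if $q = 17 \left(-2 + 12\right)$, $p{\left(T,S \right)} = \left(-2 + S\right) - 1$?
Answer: $1342155 + 4 \sqrt{1819} \approx 1.3423 \cdot 10^{6}$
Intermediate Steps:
$w{\left(F,H \right)} = 544$ ($w{\left(F,H \right)} = -7 + 551 = 544$)
$p{\left(T,S \right)} = -3 + S$
$q = 170$ ($q = 17 \cdot 10 = 170$)
$a{\left(R \right)} = R + R \left(-3 + R\right)$ ($a{\left(R \right)} = \left(-3 + R\right) R + R = R \left(-3 + R\right) + R = R + R \left(-3 + R\right)$)
$\sqrt{a{\left(q \right)} + w{\left(232,-974 \right)}} + 1342155 = \sqrt{170 \left(-2 + 170\right) + 544} + 1342155 = \sqrt{170 \cdot 168 + 544} + 1342155 = \sqrt{28560 + 544} + 1342155 = \sqrt{29104} + 1342155 = 4 \sqrt{1819} + 1342155 = 1342155 + 4 \sqrt{1819}$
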